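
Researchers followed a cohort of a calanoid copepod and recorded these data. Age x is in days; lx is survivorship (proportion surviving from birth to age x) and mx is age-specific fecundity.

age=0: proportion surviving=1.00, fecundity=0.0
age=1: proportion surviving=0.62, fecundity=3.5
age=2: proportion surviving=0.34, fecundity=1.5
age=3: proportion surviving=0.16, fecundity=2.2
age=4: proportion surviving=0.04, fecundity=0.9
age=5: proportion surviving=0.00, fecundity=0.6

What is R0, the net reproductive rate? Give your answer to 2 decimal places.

3.07

lx·mx by age: 0, 2.17, 0.51, 0.352, 0.036, 0
R0 = Σ lx·mx = 3.068 → 3.07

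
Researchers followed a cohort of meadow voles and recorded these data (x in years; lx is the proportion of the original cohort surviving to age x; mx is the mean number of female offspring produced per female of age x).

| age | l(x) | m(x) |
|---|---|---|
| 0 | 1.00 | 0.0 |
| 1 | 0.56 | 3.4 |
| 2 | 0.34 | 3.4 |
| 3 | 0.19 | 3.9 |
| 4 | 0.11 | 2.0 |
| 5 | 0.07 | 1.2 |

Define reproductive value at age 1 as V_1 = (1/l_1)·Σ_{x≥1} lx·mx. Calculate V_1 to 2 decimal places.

lx·mx for x ≥ 1: 1.904, 1.156, 0.741, 0.22, 0.084 → sum = 4.105
V_1 = 4.105 / l_1 = 4.105 / 0.56 = 7.330357… → 7.33

7.33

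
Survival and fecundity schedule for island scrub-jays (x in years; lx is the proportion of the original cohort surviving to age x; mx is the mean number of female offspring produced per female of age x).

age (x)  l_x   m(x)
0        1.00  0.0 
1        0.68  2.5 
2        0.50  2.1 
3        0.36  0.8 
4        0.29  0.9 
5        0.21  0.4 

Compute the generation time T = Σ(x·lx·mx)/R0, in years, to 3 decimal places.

lx·mx: 0, 1.7, 1.05, 0.288, 0.261, 0.084 → R0 = 3.383
x·lx·mx: 0, 1.7, 2.1, 0.864, 1.044, 0.42 → Σ = 6.128
T = 6.128 / 3.383 = 1.81141… → 1.811

1.811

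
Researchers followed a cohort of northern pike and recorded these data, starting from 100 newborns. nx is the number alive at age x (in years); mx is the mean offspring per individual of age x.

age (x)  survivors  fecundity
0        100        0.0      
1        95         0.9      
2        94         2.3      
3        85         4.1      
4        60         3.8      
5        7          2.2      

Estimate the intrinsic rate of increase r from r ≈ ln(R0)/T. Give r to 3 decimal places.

0.767

lx = nx/n0 = nx/100: 1, 0.95, 0.94, 0.85, 0.6, 0.07
R0 = Σ lx·mx = 0 + 0.855 + 2.162 + 3.485 + 2.28 + 0.154 = 8.936
Σ x·lx·mx = 25.524; T = 25.524/8.936 = 2.85631…
r ≈ ln(R0)/T = ln(8.936)/2.85631… = 0.76675… → 0.767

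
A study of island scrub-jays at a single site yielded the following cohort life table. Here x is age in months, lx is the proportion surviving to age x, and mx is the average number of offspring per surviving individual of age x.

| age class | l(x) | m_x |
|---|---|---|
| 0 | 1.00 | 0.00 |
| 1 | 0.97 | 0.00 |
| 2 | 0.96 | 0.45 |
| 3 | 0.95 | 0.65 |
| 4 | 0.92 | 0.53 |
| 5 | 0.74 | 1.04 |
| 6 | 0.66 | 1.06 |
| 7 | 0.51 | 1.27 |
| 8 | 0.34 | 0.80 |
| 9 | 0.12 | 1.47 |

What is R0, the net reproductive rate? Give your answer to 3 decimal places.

4.102

lx·mx by age: 0, 0, 0.432, 0.6175, 0.4876, 0.7696, 0.6996, 0.6477, 0.272, 0.1764
R0 = Σ lx·mx = 4.1024 → 4.102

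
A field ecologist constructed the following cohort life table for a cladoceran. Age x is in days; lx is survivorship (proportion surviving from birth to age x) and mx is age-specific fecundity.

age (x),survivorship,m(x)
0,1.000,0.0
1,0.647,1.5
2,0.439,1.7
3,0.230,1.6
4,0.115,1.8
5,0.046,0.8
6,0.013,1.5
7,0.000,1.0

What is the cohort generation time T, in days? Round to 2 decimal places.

lx·mx: 0, 0.9705, 0.7463, 0.368, 0.207, 0.0368, 0.0195, 0 → R0 = 2.3481
x·lx·mx: 0, 0.9705, 1.4926, 1.104, 0.828, 0.184, 0.117, 0 → Σ = 4.6961
T = 4.6961 / 2.3481 = 1.999957… → 2.00

2.00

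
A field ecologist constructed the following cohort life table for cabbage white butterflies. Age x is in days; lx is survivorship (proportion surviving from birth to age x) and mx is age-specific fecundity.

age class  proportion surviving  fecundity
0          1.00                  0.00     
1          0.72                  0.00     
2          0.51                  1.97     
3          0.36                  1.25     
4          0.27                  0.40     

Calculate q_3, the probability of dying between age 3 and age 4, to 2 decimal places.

q_3 = (l_3 − l_4) / l_3 = (0.36 − 0.27) / 0.36
     = 0.09 / 0.36 = 0.25 → 0.25

0.25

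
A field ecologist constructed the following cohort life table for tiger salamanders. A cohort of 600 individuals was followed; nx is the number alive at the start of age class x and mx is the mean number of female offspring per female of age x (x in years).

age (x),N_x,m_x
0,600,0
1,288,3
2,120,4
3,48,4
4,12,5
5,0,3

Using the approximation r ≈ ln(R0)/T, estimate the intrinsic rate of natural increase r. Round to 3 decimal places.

lx = nx/n0 = nx/600: 1, 0.48, 0.2, 0.08, 0.02, 0
R0 = Σ lx·mx = 0 + 1.44 + 0.8 + 0.32 + 0.1 + 0 = 2.66
Σ x·lx·mx = 4.4; T = 4.4/2.66 = 1.65414…
r ≈ ln(R0)/T = ln(2.66)/1.65414… = 0.59144… → 0.591

0.591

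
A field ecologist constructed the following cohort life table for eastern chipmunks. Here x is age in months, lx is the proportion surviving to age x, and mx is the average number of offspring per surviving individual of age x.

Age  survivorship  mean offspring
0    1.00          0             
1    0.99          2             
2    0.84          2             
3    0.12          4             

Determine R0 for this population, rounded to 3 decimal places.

lx·mx by age: 0, 1.98, 1.68, 0.48
R0 = Σ lx·mx = 4.14 → 4.140

4.140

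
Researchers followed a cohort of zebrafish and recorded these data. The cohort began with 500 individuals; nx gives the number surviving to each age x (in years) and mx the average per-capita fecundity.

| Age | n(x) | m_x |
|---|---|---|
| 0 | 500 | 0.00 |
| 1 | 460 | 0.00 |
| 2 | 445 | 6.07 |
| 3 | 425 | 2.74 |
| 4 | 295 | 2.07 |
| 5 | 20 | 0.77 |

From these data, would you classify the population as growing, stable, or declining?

growing

lx = nx/n0 = nx/500: 1, 0.92, 0.89, 0.85, 0.59, 0.04
R0 = Σ lx·mx = 0 + 0 + 5.4023 + 2.329 + 1.2213 + 0.0308 = 8.9834
R0 > 1, so the population is growing.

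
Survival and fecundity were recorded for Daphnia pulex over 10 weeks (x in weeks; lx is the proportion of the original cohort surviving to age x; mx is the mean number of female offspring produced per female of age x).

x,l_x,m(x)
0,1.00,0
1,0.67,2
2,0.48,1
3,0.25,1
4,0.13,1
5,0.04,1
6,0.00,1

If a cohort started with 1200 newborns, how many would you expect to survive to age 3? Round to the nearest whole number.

300

Expected survivors = N0 · l_3 = 1200 × 0.25 = 300 → 300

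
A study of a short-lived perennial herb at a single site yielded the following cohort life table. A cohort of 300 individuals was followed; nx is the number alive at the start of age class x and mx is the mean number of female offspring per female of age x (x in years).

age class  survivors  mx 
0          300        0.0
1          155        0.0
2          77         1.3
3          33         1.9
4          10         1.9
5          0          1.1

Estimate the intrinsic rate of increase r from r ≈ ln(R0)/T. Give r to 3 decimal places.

-0.196

lx = nx/n0 = nx/300: 1, 0.51667…, 0.25667…, 0.11, 0.03333…, 0
R0 = Σ lx·mx = 0 + 0 + 0.33367… + 0.209 + 0.06333… + 0 = 0.606…
Σ x·lx·mx = 1.547667…; T = 1.547667…/0.606… = 2.55391…
r ≈ ln(R0)/T = ln(0.606…)/2.55391… = -0.19612… → -0.196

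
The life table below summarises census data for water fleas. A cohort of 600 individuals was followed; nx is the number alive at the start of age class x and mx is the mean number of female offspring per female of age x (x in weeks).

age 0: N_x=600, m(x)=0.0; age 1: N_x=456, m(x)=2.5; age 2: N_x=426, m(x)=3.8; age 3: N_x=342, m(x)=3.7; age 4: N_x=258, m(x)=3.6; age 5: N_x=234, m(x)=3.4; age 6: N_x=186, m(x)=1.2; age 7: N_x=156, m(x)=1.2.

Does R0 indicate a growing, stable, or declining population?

lx = nx/n0 = nx/600: 1, 0.76, 0.71, 0.57, 0.43, 0.39, 0.31, 0.26
R0 = Σ lx·mx = 0 + 1.9 + 2.698 + 2.109 + 1.548 + 1.326 + 0.372 + 0.312 = 10.265
R0 > 1, so the population is growing.

growing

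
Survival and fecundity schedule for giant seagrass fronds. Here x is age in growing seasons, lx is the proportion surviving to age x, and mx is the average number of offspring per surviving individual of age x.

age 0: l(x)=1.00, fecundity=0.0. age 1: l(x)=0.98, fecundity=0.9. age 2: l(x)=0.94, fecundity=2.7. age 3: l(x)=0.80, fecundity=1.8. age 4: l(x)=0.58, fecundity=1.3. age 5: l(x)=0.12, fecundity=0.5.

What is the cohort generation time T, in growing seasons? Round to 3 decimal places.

2.396

lx·mx: 0, 0.882, 2.538, 1.44, 0.754, 0.06 → R0 = 5.674
x·lx·mx: 0, 0.882, 5.076, 4.32, 3.016, 0.3 → Σ = 13.594
T = 13.594 / 5.674 = 2.395841… → 2.396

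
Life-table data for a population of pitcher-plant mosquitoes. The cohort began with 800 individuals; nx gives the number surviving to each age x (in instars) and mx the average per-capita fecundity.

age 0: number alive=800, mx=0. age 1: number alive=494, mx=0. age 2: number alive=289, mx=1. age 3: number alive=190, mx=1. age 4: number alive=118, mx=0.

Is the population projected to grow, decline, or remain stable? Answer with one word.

lx = nx/n0 = nx/800: 1, 0.6175, 0.36125, 0.2375, 0.1475
R0 = Σ lx·mx = 0 + 0 + 0.36125 + 0.2375 + 0 = 0.59875
R0 < 1, so the population is declining.

declining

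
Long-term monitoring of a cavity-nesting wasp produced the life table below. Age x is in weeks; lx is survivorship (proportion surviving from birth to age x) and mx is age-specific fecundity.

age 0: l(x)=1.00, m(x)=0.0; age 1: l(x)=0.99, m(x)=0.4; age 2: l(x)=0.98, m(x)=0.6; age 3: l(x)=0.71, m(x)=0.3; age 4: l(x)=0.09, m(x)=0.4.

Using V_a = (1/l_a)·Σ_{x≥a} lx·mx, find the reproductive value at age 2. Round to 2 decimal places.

0.85

lx·mx for x ≥ 2: 0.588, 0.213, 0.036 → sum = 0.837
V_2 = 0.837 / l_2 = 0.837 / 0.98 = 0.854082… → 0.85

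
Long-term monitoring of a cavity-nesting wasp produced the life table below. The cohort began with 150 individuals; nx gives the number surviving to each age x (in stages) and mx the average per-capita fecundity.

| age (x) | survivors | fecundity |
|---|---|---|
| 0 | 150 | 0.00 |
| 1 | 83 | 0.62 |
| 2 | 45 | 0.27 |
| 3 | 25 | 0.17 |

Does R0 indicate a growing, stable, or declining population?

lx = nx/n0 = nx/150: 1, 0.55333…, 0.3, 0.16667…
R0 = Σ lx·mx = 0 + 0.343067… + 0.081 + 0.028333… = 0.4524…
R0 < 1, so the population is declining.

declining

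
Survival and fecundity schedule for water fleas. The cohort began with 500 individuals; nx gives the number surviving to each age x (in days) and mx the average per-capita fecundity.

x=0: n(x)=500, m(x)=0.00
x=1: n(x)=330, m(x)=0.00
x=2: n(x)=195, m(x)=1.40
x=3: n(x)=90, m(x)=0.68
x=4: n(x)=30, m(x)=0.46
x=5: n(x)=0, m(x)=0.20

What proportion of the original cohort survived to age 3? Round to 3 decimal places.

l_3 = n_3/n_0 = 90/500 = 0.18 → 0.180

0.180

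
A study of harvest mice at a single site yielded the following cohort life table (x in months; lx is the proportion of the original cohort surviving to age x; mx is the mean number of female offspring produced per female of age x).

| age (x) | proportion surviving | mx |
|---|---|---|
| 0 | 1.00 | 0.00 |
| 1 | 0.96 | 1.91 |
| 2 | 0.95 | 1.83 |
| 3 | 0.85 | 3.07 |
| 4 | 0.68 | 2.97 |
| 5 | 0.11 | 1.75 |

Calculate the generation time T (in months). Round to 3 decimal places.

lx·mx: 0, 1.8336, 1.7385, 2.6095, 2.0196, 0.1925 → R0 = 8.3937
x·lx·mx: 0, 1.8336, 3.477, 7.8285, 8.0784, 0.9625 → Σ = 22.18
T = 22.18 / 8.3937 = 2.642458… → 2.642

2.642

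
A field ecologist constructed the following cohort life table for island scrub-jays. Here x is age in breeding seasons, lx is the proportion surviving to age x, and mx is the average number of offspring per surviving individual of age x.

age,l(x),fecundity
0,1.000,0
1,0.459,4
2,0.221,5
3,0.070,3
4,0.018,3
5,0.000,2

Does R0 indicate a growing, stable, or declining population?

growing

R0 = Σ lx·mx = 0 + 1.836 + 1.105 + 0.21 + 0.054 + 0 = 3.205
R0 > 1, so the population is growing.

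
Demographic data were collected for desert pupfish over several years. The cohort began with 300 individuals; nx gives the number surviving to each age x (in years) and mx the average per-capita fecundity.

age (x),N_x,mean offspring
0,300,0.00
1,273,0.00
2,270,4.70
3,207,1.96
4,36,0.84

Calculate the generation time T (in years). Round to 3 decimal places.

lx = nx/n0 = nx/300: 1, 0.91, 0.9, 0.69, 0.12
lx·mx: 0, 0, 4.23, 1.3524, 0.1008 → R0 = 5.6832
x·lx·mx: 0, 0, 8.46, 4.0572, 0.4032 → Σ = 12.9204
T = 12.9204 / 5.6832 = 2.273438… → 2.273

2.273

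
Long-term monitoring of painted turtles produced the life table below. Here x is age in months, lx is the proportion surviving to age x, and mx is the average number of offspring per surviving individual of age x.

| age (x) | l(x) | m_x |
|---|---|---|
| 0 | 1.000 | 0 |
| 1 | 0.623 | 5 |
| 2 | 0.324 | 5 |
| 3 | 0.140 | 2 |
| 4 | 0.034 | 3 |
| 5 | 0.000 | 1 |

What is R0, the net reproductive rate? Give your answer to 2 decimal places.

5.12

lx·mx by age: 0, 3.115, 1.62, 0.28, 0.102, 0
R0 = Σ lx·mx = 5.117 → 5.12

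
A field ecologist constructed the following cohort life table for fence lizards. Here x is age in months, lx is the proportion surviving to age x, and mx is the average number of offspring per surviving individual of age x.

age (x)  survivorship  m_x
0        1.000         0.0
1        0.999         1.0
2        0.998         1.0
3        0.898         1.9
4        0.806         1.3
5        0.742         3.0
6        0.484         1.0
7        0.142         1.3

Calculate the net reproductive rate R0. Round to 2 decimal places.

lx·mx by age: 0, 0.999, 0.998, 1.7062, 1.0478, 2.226, 0.484, 0.1846
R0 = Σ lx·mx = 7.6456 → 7.65

7.65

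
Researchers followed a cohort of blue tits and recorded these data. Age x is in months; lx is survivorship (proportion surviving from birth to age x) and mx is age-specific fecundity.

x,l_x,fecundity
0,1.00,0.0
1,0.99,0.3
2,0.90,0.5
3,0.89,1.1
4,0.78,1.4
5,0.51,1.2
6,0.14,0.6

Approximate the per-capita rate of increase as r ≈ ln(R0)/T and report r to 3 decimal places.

R0 = Σ lx·mx = 0 + 0.297 + 0.45 + 0.979 + 1.092 + 0.612 + 0.084 = 3.514
Σ x·lx·mx = 12.066; T = 12.066/3.514 = 3.43369…
r ≈ ln(R0)/T = ln(3.514)/3.43369… = 0.36601… → 0.366

0.366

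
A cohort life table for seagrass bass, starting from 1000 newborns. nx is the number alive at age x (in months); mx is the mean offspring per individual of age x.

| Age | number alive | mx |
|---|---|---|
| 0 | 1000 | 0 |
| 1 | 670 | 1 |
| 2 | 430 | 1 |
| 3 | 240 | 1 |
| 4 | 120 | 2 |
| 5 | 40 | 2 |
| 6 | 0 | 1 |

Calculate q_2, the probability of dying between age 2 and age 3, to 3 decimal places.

lx = nx/n0 = nx/1000: 1, 0.67, 0.43, 0.24, 0.12, 0.04, 0
q_2 = (l_2 − l_3) / l_2 = (0.43 − 0.24) / 0.43
     = 0.19 / 0.43 = 0.44186… → 0.442

0.442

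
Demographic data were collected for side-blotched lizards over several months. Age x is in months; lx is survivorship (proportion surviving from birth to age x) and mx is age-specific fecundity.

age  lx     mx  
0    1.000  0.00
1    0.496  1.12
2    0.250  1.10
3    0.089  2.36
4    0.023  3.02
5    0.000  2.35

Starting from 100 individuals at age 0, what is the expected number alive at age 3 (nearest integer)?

9

Expected survivors = N0 · l_3 = 100 × 0.089 = 8.9 → 9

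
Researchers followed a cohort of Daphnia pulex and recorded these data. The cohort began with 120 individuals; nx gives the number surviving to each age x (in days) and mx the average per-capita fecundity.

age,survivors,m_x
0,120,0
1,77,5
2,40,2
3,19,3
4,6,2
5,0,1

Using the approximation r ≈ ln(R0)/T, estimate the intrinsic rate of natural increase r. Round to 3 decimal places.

1.043

lx = nx/n0 = nx/120: 1, 0.64167…, 0.33333…, 0.15833…, 0.05, 0
R0 = Σ lx·mx = 0 + 3.20833… + 0.66667… + 0.475… + 0.1 + 0 = 4.45…
Σ x·lx·mx = 6.366667…; T = 6.366667…/4.45… = 1.43071…
r ≈ ln(R0)/T = ln(4.45…)/1.43071… = 1.04347… → 1.043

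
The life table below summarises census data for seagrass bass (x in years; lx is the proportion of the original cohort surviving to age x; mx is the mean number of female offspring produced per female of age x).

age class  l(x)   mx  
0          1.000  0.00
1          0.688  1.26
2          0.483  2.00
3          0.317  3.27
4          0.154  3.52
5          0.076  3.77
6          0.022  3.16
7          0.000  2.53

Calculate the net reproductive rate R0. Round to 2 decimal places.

3.77

lx·mx by age: 0, 0.86688, 0.966, 1.03659, 0.54208, 0.28652, 0.06952, 0
R0 = Σ lx·mx = 3.76759 → 3.77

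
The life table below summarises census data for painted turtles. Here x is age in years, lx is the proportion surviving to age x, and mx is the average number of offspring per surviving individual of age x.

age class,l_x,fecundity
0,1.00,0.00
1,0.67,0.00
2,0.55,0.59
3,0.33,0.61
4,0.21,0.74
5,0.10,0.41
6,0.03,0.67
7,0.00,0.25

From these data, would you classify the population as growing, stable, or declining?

R0 = Σ lx·mx = 0 + 0 + 0.3245 + 0.2013 + 0.1554 + 0.041 + 0.0201 + 0 = 0.7423
R0 < 1, so the population is declining.

declining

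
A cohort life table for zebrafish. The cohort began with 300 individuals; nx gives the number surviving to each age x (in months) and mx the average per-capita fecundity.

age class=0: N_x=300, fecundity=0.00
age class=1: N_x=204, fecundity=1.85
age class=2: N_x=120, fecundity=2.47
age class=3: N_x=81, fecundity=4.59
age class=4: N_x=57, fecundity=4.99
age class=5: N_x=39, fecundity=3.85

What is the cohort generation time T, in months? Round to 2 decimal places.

lx = nx/n0 = nx/300: 1, 0.68, 0.4, 0.27, 0.19, 0.13
lx·mx: 0, 1.258, 0.988, 1.2393, 0.9481, 0.5005 → R0 = 4.9339
x·lx·mx: 0, 1.258, 1.976, 3.7179, 3.7924, 2.5025 → Σ = 13.2468
T = 13.2468 / 4.9339 = 2.684854… → 2.68

2.68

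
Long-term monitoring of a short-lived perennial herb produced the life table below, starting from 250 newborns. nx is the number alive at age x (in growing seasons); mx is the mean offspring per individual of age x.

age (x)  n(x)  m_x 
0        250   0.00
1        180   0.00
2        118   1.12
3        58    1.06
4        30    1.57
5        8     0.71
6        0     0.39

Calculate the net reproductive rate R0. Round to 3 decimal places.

0.986

lx = nx/n0 = nx/250: 1, 0.72, 0.472, 0.232, 0.12, 0.032, 0
lx·mx by age: 0, 0, 0.52864, 0.24592, 0.1884, 0.02272, 0
R0 = Σ lx·mx = 0.98568 → 0.986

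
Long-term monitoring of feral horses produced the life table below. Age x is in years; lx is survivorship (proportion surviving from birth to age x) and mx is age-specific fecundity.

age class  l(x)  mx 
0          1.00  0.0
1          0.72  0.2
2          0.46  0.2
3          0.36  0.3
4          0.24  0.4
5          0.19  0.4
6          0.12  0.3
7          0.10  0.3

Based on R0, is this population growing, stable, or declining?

R0 = Σ lx·mx = 0 + 0.144 + 0.092 + 0.108 + 0.096 + 0.076 + 0.036 + 0.03 = 0.582
R0 < 1, so the population is declining.

declining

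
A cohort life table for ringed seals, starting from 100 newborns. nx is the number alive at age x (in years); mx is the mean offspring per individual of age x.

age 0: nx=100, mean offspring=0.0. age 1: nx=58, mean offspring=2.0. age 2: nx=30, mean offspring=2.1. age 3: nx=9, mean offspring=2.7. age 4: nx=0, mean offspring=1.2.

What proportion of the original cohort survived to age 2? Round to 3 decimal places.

0.300

l_2 = n_2/n_0 = 30/100 = 0.3 → 0.300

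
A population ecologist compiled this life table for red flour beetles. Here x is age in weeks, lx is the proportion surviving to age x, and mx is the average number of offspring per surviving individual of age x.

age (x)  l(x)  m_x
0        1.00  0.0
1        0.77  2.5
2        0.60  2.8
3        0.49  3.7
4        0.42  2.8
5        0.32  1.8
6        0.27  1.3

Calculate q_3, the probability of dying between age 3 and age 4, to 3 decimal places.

q_3 = (l_3 − l_4) / l_3 = (0.49 − 0.42) / 0.49
     = 0.07 / 0.49 = 0.142857… → 0.143

0.143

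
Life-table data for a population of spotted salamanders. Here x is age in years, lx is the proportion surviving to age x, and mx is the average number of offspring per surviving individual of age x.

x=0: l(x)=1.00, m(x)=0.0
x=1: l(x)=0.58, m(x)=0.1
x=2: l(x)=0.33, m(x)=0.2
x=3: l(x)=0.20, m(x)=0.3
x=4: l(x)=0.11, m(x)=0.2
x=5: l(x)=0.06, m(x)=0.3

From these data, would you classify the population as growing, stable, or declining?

R0 = Σ lx·mx = 0 + 0.058 + 0.066 + 0.06 + 0.022 + 0.018 = 0.224
R0 < 1, so the population is declining.

declining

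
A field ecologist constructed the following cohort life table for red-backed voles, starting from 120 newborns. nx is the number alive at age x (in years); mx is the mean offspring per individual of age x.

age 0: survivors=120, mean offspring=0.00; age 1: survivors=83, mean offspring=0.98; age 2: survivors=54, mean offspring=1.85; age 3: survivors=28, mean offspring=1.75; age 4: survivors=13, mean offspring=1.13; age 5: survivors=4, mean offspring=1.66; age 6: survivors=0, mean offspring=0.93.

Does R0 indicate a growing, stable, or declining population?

lx = nx/n0 = nx/120: 1, 0.69167…, 0.45, 0.23333…, 0.10833…, 0.03333…, 0
R0 = Σ lx·mx = 0 + 0.677833… + 0.8325 + 0.408333… + 0.122417… + 0.055333… + 0 = 2.096417…
R0 > 1, so the population is growing.

growing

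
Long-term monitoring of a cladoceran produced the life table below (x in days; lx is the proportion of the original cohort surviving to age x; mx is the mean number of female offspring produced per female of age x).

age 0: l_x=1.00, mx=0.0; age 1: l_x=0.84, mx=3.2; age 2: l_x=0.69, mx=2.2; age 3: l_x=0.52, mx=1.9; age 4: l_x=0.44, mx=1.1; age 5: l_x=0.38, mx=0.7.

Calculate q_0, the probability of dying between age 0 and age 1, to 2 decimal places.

q_0 = (l_0 − l_1) / l_0 = (1 − 0.84) / 1
     = 0.16 / 1 = 0.16 → 0.16

0.16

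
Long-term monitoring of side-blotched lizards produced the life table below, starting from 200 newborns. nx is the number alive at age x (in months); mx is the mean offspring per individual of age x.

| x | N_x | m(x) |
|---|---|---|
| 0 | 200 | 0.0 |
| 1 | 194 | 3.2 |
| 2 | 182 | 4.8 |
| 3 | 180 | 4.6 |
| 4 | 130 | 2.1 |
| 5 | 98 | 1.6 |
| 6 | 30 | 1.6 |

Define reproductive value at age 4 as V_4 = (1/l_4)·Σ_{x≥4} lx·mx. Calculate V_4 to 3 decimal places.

3.675

lx = nx/n0 = nx/200: 1, 0.97, 0.91, 0.9, 0.65, 0.49, 0.15
lx·mx for x ≥ 4: 1.365, 0.784, 0.24 → sum = 2.389
V_4 = 2.389 / l_4 = 2.389 / 0.65 = 3.675385… → 3.675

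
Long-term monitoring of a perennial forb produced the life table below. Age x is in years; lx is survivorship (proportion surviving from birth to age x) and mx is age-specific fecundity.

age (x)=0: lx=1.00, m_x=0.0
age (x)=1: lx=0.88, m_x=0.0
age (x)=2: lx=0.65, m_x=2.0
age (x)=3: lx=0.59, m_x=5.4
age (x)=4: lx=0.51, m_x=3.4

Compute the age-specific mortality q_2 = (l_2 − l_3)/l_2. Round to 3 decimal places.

0.092

q_2 = (l_2 − l_3) / l_2 = (0.65 − 0.59) / 0.65
     = 0.06 / 0.65 = 0.092308… → 0.092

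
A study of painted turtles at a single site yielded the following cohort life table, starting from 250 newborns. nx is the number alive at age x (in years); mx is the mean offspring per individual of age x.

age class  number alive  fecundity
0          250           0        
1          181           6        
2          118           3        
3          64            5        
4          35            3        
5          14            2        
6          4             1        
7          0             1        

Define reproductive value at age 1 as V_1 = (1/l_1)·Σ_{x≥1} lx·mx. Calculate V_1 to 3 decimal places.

lx = nx/n0 = nx/250: 1, 0.724, 0.472, 0.256, 0.14, 0.056, 0.016, 0
lx·mx for x ≥ 1: 4.344, 1.416, 1.28, 0.42, 0.112, 0.016, 0 → sum = 7.588
V_1 = 7.588 / l_1 = 7.588 / 0.724 = 10.480663… → 10.481

10.481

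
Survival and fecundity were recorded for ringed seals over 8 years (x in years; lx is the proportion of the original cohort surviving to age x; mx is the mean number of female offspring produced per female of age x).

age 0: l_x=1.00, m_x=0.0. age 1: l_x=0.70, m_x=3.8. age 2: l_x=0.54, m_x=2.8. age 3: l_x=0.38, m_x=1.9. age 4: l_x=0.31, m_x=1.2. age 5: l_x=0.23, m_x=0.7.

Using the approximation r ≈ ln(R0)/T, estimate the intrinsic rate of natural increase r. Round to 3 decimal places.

0.905

R0 = Σ lx·mx = 0 + 2.66 + 1.512 + 0.722 + 0.372 + 0.161 = 5.427
Σ x·lx·mx = 10.143; T = 10.143/5.427 = 1.86899…
r ≈ ln(R0)/T = ln(5.427)/1.86899… = 0.90497… → 0.905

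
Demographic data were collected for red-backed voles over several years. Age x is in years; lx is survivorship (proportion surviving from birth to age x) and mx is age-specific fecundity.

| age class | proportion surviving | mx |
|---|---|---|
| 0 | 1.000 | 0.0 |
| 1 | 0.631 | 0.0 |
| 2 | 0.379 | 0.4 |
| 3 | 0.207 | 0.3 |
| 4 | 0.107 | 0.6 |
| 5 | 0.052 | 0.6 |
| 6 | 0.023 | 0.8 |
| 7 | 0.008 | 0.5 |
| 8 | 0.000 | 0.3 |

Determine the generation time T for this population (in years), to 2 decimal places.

3.14

lx·mx: 0, 0, 0.1516, 0.0621, 0.0642, 0.0312, 0.0184, 0.004, 0 → R0 = 0.3315
x·lx·mx: 0, 0, 0.3032, 0.1863, 0.2568, 0.156, 0.1104, 0.028, 0 → Σ = 1.0407
T = 1.0407 / 0.3315 = 3.139367… → 3.14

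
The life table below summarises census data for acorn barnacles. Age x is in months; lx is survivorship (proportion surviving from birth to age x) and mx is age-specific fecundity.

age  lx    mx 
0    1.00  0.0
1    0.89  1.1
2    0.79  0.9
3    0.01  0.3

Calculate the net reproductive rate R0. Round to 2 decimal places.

lx·mx by age: 0, 0.979, 0.711, 0.003
R0 = Σ lx·mx = 1.693 → 1.69

1.69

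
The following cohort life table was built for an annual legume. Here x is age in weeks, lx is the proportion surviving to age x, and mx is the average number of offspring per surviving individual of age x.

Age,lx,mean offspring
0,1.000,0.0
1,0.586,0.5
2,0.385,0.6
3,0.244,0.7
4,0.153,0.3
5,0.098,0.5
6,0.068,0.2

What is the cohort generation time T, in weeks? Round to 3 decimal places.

lx·mx: 0, 0.293, 0.231, 0.1708, 0.0459, 0.049, 0.0136 → R0 = 0.8033
x·lx·mx: 0, 0.293, 0.462, 0.5124, 0.1836, 0.245, 0.0816 → Σ = 1.7776
T = 1.7776 / 0.8033 = 2.212872… → 2.213

2.213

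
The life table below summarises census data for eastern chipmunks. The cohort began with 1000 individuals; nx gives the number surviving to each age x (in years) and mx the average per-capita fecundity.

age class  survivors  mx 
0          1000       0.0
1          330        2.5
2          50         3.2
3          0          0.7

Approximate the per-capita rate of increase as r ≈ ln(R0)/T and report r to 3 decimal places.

-0.013

lx = nx/n0 = nx/1000: 1, 0.33, 0.05, 0
R0 = Σ lx·mx = 0 + 0.825 + 0.16 + 0 = 0.985
Σ x·lx·mx = 1.145; T = 1.145/0.985 = 1.16244…
r ≈ ln(R0)/T = ln(0.985)/1.16244… = -0.013… → -0.013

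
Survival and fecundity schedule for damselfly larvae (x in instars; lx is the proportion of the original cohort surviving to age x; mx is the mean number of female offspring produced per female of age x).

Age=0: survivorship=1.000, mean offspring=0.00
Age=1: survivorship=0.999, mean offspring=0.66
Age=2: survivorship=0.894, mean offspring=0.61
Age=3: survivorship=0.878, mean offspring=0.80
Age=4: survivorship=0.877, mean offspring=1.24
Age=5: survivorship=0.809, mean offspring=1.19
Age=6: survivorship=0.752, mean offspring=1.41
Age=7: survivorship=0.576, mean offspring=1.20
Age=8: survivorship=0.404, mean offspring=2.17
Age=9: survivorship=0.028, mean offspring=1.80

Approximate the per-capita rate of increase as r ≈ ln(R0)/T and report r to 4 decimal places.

0.3963

R0 = Σ lx·mx = 0 + 0.65934 + 0.54534 + 0.7024 + 1.08748 + 0.96271 + 1.06032 + 0.6912 + 0.87668 + 0.0504 = 6.63587
Σ x·lx·mx = 31.68805; T = 31.68805/6.63587 = 4.77527…
r ≈ ln(R0)/T = ln(6.63587)/4.77527… = 0.396311… → 0.3963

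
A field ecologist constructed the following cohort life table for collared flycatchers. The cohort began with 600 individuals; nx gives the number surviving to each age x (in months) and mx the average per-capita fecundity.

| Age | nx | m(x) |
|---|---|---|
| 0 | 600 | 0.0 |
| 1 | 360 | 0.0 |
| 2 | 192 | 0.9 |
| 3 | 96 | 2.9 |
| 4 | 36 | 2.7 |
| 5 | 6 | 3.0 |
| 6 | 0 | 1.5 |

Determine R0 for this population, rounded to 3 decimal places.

0.944

lx = nx/n0 = nx/600: 1, 0.6, 0.32, 0.16, 0.06, 0.01, 0
lx·mx by age: 0, 0, 0.288, 0.464, 0.162, 0.03, 0
R0 = Σ lx·mx = 0.944 → 0.944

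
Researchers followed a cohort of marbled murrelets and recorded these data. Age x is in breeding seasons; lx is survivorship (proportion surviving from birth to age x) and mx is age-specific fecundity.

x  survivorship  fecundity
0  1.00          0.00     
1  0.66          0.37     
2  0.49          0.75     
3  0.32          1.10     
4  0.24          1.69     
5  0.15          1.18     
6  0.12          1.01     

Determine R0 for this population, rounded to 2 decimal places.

1.67

lx·mx by age: 0, 0.2442, 0.3675, 0.352, 0.4056, 0.177, 0.1212
R0 = Σ lx·mx = 1.6675 → 1.67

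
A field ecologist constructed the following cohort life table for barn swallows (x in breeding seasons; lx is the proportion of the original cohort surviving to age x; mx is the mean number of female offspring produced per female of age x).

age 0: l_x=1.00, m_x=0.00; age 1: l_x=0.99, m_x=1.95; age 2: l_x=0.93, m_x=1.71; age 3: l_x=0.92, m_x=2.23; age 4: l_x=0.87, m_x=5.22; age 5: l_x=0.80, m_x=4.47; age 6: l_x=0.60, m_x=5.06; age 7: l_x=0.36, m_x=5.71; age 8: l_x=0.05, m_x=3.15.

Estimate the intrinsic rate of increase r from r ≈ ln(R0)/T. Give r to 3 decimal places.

0.686

R0 = Σ lx·mx = 0 + 1.9305 + 1.5903 + 2.0516 + 4.5414 + 3.576 + 3.036 + 2.0556 + 0.1575 = 18.9389
Σ x·lx·mx = 81.1767; T = 81.1767/18.9389 = 4.28624…
r ≈ ln(R0)/T = ln(18.9389)/4.28624… = 0.6862… → 0.686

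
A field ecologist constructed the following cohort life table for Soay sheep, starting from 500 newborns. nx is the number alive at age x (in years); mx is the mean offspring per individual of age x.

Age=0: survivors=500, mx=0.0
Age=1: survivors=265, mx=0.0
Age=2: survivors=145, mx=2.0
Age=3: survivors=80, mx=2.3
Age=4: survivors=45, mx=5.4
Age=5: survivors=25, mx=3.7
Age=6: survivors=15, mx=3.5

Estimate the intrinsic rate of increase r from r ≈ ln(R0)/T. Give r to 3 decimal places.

0.163

lx = nx/n0 = nx/500: 1, 0.53, 0.29, 0.16, 0.09, 0.05, 0.03
R0 = Σ lx·mx = 0 + 0 + 0.58 + 0.368 + 0.486 + 0.185 + 0.105 = 1.724
Σ x·lx·mx = 5.763; T = 5.763/1.724 = 3.34281…
r ≈ ln(R0)/T = ln(1.724)/3.34281… = 0.16293… → 0.163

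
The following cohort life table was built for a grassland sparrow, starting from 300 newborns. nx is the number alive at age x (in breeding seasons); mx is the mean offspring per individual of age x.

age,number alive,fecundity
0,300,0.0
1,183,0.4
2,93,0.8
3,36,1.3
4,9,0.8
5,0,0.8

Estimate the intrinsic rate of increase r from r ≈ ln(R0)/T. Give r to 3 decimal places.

-0.205

lx = nx/n0 = nx/300: 1, 0.61, 0.31, 0.12, 0.03, 0
R0 = Σ lx·mx = 0 + 0.244 + 0.248 + 0.156 + 0.024 + 0 = 0.672
Σ x·lx·mx = 1.304; T = 1.304/0.672 = 1.94048…
r ≈ ln(R0)/T = ln(0.672)/1.94048… = -0.20485… → -0.205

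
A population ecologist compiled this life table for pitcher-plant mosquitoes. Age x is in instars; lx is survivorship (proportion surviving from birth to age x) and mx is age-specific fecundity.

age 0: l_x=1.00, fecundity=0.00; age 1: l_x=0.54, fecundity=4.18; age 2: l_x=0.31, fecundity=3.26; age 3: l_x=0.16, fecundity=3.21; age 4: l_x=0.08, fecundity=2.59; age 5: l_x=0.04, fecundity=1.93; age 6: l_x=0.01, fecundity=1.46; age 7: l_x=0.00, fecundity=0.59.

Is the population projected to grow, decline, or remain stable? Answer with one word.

R0 = Σ lx·mx = 0 + 2.2572 + 1.0106 + 0.5136 + 0.2072 + 0.0772 + 0.0146 + 0 = 4.0804
R0 > 1, so the population is growing.

growing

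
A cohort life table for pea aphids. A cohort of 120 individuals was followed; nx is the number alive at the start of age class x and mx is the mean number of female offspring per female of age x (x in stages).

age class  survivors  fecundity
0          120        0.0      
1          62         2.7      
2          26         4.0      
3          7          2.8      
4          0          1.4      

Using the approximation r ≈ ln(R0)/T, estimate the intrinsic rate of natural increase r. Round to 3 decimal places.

lx = nx/n0 = nx/120: 1, 0.51667…, 0.21667…, 0.05833…, 0
R0 = Σ lx·mx = 0 + 1.395… + 0.86667… + 0.16333… + 0 = 2.425…
Σ x·lx·mx = 3.618333…; T = 3.618333…/2.425… = 1.4921…
r ≈ ln(R0)/T = ln(2.425…)/1.4921… = 0.59368… → 0.594

0.594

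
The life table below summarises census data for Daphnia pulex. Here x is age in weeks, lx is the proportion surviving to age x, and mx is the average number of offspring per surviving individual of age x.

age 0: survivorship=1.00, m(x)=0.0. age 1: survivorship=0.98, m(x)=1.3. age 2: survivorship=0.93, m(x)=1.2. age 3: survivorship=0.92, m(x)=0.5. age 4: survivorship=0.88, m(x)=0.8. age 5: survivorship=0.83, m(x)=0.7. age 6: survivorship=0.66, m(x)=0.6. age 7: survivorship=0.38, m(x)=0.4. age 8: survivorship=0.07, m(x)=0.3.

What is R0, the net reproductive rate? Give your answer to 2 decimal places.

lx·mx by age: 0, 1.274, 1.116, 0.46, 0.704, 0.581, 0.396, 0.152, 0.021
R0 = Σ lx·mx = 4.704 → 4.70

4.70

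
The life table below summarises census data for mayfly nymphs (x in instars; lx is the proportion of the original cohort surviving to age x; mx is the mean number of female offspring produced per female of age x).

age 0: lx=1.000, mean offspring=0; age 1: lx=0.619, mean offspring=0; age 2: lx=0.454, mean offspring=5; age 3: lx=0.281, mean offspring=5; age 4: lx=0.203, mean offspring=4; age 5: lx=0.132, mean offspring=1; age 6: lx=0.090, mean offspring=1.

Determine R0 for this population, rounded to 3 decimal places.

4.709

lx·mx by age: 0, 0, 2.27, 1.405, 0.812, 0.132, 0.09
R0 = Σ lx·mx = 4.709 → 4.709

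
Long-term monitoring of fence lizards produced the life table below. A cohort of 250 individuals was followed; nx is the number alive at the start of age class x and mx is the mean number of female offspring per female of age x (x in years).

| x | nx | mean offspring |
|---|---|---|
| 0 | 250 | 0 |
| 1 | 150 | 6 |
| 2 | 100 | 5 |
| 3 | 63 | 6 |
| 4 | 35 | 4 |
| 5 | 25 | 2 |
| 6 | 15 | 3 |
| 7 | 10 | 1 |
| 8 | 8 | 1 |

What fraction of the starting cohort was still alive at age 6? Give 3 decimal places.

0.060

l_6 = n_6/n_0 = 15/250 = 0.06 → 0.060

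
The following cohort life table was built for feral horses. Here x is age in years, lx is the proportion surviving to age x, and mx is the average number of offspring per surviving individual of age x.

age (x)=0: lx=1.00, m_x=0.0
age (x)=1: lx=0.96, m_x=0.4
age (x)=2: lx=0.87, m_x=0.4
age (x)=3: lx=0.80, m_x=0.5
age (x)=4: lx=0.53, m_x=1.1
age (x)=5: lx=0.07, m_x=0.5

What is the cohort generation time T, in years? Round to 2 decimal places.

lx·mx: 0, 0.384, 0.348, 0.4, 0.583, 0.035 → R0 = 1.75
x·lx·mx: 0, 0.384, 0.696, 1.2, 2.332, 0.175 → Σ = 4.787
T = 4.787 / 1.75 = 2.735429… → 2.74

2.74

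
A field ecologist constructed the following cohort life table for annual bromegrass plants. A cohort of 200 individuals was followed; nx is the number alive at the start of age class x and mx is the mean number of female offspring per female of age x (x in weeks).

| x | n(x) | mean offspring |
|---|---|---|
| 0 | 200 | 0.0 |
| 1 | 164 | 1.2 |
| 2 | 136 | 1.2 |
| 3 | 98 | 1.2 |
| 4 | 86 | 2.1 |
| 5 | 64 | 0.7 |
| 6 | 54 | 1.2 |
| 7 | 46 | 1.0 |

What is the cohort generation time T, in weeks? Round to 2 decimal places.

3.11

lx = nx/n0 = nx/200: 1, 0.82, 0.68, 0.49, 0.43, 0.32, 0.27, 0.23
lx·mx: 0, 0.984, 0.816, 0.588, 0.903, 0.224, 0.324, 0.23 → R0 = 4.069
x·lx·mx: 0, 0.984, 1.632, 1.764, 3.612, 1.12, 1.944, 1.61 → Σ = 12.666
T = 12.666 / 4.069 = 3.112804… → 3.11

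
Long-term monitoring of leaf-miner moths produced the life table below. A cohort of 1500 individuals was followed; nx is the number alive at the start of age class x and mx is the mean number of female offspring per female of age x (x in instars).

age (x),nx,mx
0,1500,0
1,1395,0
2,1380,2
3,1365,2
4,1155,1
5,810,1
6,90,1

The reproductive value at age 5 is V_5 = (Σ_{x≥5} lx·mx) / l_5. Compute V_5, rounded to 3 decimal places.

lx = nx/n0 = nx/1500: 1, 0.93, 0.92, 0.91, 0.77, 0.54, 0.06
lx·mx for x ≥ 5: 0.54, 0.06 → sum = 0.6
V_5 = 0.6 / l_5 = 0.6 / 0.54 = 1.111111… → 1.111

1.111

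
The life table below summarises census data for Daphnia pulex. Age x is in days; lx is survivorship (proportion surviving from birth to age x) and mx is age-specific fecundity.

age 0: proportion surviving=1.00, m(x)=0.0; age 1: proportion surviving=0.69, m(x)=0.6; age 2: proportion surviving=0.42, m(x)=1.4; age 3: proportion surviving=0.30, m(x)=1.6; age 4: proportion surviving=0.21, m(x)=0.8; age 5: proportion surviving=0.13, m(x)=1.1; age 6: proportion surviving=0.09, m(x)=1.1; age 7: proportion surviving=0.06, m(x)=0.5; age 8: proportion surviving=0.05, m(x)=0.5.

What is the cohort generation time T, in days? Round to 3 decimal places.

2.784

lx·mx: 0, 0.414, 0.588, 0.48, 0.168, 0.143, 0.099, 0.03, 0.025 → R0 = 1.947
x·lx·mx: 0, 0.414, 1.176, 1.44, 0.672, 0.715, 0.594, 0.21, 0.2 → Σ = 5.421
T = 5.421 / 1.947 = 2.784284… → 2.784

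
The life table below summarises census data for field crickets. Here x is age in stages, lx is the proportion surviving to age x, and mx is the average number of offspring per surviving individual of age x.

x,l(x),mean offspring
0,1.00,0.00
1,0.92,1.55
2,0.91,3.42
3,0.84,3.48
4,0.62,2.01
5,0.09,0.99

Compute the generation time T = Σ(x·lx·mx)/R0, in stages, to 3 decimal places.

lx·mx: 0, 1.426, 3.1122, 2.9232, 1.2462, 0.0891 → R0 = 8.7967
x·lx·mx: 0, 1.426, 6.2244, 8.7696, 4.9848, 0.4455 → Σ = 21.8503
T = 21.8503 / 8.7967 = 2.48392… → 2.484

2.484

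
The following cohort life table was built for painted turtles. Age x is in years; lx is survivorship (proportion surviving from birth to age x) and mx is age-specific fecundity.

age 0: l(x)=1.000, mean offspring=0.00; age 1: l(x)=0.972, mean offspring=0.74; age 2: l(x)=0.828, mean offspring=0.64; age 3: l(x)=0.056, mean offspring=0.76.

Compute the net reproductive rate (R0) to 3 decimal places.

1.292

lx·mx by age: 0, 0.71928, 0.52992, 0.04256
R0 = Σ lx·mx = 1.29176 → 1.292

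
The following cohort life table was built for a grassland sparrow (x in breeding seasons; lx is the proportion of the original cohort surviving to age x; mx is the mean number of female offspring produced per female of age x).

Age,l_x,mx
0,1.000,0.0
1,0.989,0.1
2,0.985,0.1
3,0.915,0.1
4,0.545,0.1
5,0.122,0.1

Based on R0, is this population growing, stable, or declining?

R0 = Σ lx·mx = 0 + 0.0989 + 0.0985 + 0.0915 + 0.0545 + 0.0122 = 0.3556
R0 < 1, so the population is declining.

declining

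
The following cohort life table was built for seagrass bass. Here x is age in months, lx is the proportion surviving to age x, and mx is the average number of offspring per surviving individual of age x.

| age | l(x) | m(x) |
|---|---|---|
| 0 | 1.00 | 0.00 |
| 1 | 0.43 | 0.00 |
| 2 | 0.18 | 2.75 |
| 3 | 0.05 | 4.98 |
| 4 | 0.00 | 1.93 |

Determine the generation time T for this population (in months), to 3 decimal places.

2.335

lx·mx: 0, 0, 0.495, 0.249, 0 → R0 = 0.744
x·lx·mx: 0, 0, 0.99, 0.747, 0 → Σ = 1.737
T = 1.737 / 0.744 = 2.334677… → 2.335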